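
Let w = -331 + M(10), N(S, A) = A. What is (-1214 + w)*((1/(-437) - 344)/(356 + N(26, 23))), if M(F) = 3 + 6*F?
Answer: 11725662/8717 ≈ 1345.1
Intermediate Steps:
w = -268 (w = -331 + (3 + 6*10) = -331 + (3 + 60) = -331 + 63 = -268)
(-1214 + w)*((1/(-437) - 344)/(356 + N(26, 23))) = (-1214 - 268)*((1/(-437) - 344)/(356 + 23)) = -1482*(-1/437 - 344)/379 = -(-11725662)/(23*379) = -1482*(-150329/165623) = 11725662/8717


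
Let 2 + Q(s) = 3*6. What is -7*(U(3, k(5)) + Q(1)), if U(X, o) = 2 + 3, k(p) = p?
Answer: -147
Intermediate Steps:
Q(s) = 16 (Q(s) = -2 + 3*6 = -2 + 18 = 16)
U(X, o) = 5
-7*(U(3, k(5)) + Q(1)) = -7*(5 + 16) = -7*21 = -147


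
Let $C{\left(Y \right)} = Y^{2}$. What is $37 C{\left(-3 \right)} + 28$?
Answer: $361$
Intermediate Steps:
$37 C{\left(-3 \right)} + 28 = 37 \left(-3\right)^{2} + 28 = 37 \cdot 9 + 28 = 333 + 28 = 361$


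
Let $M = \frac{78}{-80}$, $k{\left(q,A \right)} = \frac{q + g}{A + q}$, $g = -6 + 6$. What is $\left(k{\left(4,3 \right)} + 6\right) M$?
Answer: $- \frac{897}{140} \approx -6.4071$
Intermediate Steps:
$g = 0$
$k{\left(q,A \right)} = \frac{q}{A + q}$ ($k{\left(q,A \right)} = \frac{q + 0}{A + q} = \frac{q}{A + q}$)
$M = - \frac{39}{40}$ ($M = 78 \left(- \frac{1}{80}\right) = - \frac{39}{40} \approx -0.975$)
$\left(k{\left(4,3 \right)} + 6\right) M = \left(\frac{4}{3 + 4} + 6\right) \left(- \frac{39}{40}\right) = \left(\frac{4}{7} + 6\right) \left(- \frac{39}{40}\right) = \frac{46}{7} \left(- \frac{39}{40}\right) = - \frac{897}{140}$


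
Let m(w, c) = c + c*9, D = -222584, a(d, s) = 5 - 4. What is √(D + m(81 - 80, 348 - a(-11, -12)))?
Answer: 3*I*√24346 ≈ 468.1*I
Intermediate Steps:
a(d, s) = 1
m(w, c) = 10*c (m(w, c) = c + 9*c = 10*c)
√(D + m(81 - 80, 348 - a(-11, -12))) = √(-222584 + 10*(348 - 1*1)) = √(-222584 + 10*(348 - 1)) = √(-222584 + 10*347) = √(-222584 + 3470) = √(-219114) = 3*I*√24346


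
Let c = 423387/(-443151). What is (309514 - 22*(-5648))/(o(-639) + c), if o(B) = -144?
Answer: -2373155670/793051 ≈ -2992.4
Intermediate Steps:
c = -5227/5471 (c = 423387*(-1/443151) = -5227/5471 ≈ -0.95540)
(309514 - 22*(-5648))/(o(-639) + c) = (309514 - 22*(-5648))/(-144 - 5227/5471) = (309514 + 124256)/(-793051/5471) = 433770*(-5471/793051) = -2373155670/793051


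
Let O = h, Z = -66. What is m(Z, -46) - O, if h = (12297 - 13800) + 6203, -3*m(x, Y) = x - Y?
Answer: -14080/3 ≈ -4693.3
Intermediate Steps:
m(x, Y) = -x/3 + Y/3 (m(x, Y) = -(x - Y)/3 = -x/3 + Y/3)
h = 4700 (h = -1503 + 6203 = 4700)
O = 4700
m(Z, -46) - O = (-⅓*(-66) + (⅓)*(-46)) - 1*4700 = (22 - 46/3) - 4700 = 20/3 - 4700 = -14080/3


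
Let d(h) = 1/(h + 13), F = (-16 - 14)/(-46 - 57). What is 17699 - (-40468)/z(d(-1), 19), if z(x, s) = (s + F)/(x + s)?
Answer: 344133418/5961 ≈ 57731.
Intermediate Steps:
F = 30/103 (F = -30/(-103) = -30*(-1/103) = 30/103 ≈ 0.29126)
d(h) = 1/(13 + h)
z(x, s) = (30/103 + s)/(s + x) (z(x, s) = (s + 30/103)/(x + s) = (30/103 + s)/(s + x))
17699 - (-40468)/z(d(-1), 19) = 17699 - (-40468)/((30/103 + 19)/(19 + 1/(13 - 1))) = 17699 - (-40468)/((1987/103)/(19 + 1/12)) = 17699 - (-40468)/((1987/103)/(229/12)) = 17699 - (-40468)/((12/229)*(1987/103)) = 17699 - (-40468)/23844/23587 = 17699 - (-40468)*23587/23844 = 17699 - 1*(-238629679/5961) = 17699 + 238629679/5961 = 344133418/5961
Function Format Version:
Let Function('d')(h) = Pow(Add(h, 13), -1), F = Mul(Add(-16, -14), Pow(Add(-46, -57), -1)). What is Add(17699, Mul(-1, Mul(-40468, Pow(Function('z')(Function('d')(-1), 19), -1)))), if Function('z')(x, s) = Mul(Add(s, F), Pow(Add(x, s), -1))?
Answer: Rational(344133418, 5961) ≈ 57731.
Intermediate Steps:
F = Rational(30, 103) (F = Mul(-30, Pow(-103, -1)) = Mul(-30, Rational(-1, 103)) = Rational(30, 103) ≈ 0.29126)
Function('d')(h) = Pow(Add(13, h), -1)
Function('z')(x, s) = Mul(Pow(Add(s, x), -1), Add(Rational(30, 103), s)) (Function('z')(x, s) = Mul(Add(s, Rational(30, 103)), Pow(Add(x, s), -1)) = Mul(Add(Rational(30, 103), s), Pow(Add(s, x), -1)) = Mul(Pow(Add(s, x), -1), Add(Rational(30, 103), s)))
Add(17699, Mul(-1, Mul(-40468, Pow(Function('z')(Function('d')(-1), 19), -1)))) = Add(17699, Mul(-1, Mul(-40468, Pow(Mul(Pow(Add(19, Pow(Add(13, -1), -1)), -1), Add(Rational(30, 103), 19)), -1)))) = Add(17699, Mul(-1, Mul(-40468, Pow(Mul(Pow(Add(19, Pow(12, -1)), -1), Rational(1987, 103)), -1)))) = Add(17699, Mul(-1, Mul(-40468, Pow(Mul(Pow(Add(19, Rational(1, 12)), -1), Rational(1987, 103)), -1)))) = Add(17699, Mul(-1, Mul(-40468, Pow(Mul(Pow(Rational(229, 12), -1), Rational(1987, 103)), -1)))) = Add(17699, Mul(-1, Mul(-40468, Pow(Mul(Rational(12, 229), Rational(1987, 103)), -1)))) = Add(17699, Mul(-1, Mul(-40468, Pow(Rational(23844, 23587), -1)))) = Add(17699, Mul(-1, Mul(-40468, Rational(23587, 23844)))) = Add(17699, Mul(-1, Rational(-238629679, 5961))) = Add(17699, Rational(238629679, 5961)) = Rational(344133418, 5961)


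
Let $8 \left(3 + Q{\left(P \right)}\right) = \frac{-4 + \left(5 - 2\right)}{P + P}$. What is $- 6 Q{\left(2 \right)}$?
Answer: $\frac{291}{16} \approx 18.188$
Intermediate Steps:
$Q{\left(P \right)} = -3 - \frac{1}{16 P}$ ($Q{\left(P \right)} = -3 + \frac{\left(-4 + \left(5 - 2\right)\right) \frac{1}{P + P}}{8} = -3 + \frac{\left(-4 + \left(5 - 2\right)\right) \frac{1}{2 P}}{8} = -3 + \frac{\left(-4 + 3\right) \frac{1}{2 P}}{8} = -3 + \frac{\left(-1\right) \frac{1}{2 P}}{8} = -3 + \frac{\left(- \frac{1}{2}\right) \frac{1}{P}}{8} = -3 - \frac{1}{16 P}$)
$- 6 Q{\left(2 \right)} = - 6 \left(-3 - \frac{1}{16 \cdot 2}\right) = - 6 \left(-3 - \frac{1}{32}\right) = \left(-6\right) \left(- \frac{97}{32}\right) = \frac{291}{16}$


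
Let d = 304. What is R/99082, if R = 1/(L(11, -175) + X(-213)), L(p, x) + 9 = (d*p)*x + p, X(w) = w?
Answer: -1/58003692702 ≈ -1.7240e-11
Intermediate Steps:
L(p, x) = -9 + p + 304*p*x (L(p, x) = -9 + ((304*p)*x + p) = -9 + (304*p*x + p) = -9 + (p + 304*p*x) = -9 + p + 304*p*x)
R = -1/585411 (R = 1/((-9 + 11 + 304*11*(-175)) - 213) = 1/((-9 + 11 - 585200) - 213) = 1/(-585198 - 213) = 1/(-585411) = -1/585411 ≈ -1.7082e-6)
R/99082 = -1/585411/99082 = -1/585411*1/99082 = -1/58003692702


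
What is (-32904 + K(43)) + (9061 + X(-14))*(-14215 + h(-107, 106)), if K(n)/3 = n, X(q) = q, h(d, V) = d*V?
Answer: -231246954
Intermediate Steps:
h(d, V) = V*d
K(n) = 3*n
(-32904 + K(43)) + (9061 + X(-14))*(-14215 + h(-107, 106)) = (-32904 + 3*43) + (9061 - 14)*(-14215 + 106*(-107)) = (-32904 + 129) + 9047*(-14215 - 11342) = -32775 + 9047*(-25557) = -32775 - 231214179 = -231246954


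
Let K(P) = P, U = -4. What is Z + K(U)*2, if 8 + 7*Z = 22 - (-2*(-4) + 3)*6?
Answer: -108/7 ≈ -15.429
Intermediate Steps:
Z = -52/7 (Z = -8/7 + (22 - (-2*(-4) + 3)*6)/7 = -8/7 + (22 - (8 + 3)*6)/7 = -8/7 + (22 - 11*6)/7 = -8/7 + (22 - 1*66)/7 = -8/7 + (22 - 66)/7 = -8/7 + (1/7)*(-44) = -8/7 - 44/7 = -52/7 ≈ -7.4286)
Z + K(U)*2 = -52/7 - 4*2 = -52/7 - 8 = -108/7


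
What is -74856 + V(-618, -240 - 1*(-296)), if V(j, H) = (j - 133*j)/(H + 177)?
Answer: -17359872/233 ≈ -74506.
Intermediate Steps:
V(j, H) = -132*j/(177 + H) (V(j, H) = (-132*j)/(177 + H) = -132*j/(177 + H))
-74856 + V(-618, -240 - 1*(-296)) = -74856 - 132*(-618)/(177 + (-240 - 1*(-296))) = -74856 - 132*(-618)/(177 + (-240 + 296)) = -74856 - 132*(-618)/(177 + 56) = -74856 - 132*(-618)/233 = -74856 - 132*(-618)*1/233 = -74856 + 81576/233 = -17359872/233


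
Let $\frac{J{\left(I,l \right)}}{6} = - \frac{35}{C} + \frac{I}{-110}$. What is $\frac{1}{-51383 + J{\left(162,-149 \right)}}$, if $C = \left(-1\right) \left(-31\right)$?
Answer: $- \frac{1705}{87634631} \approx -1.9456 \cdot 10^{-5}$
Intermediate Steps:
$C = 31$
$J{\left(I,l \right)} = - \frac{210}{31} - \frac{3 I}{55}$ ($J{\left(I,l \right)} = 6 \left(- \frac{35}{31} + \frac{I}{-110}\right) = 6 \left(\left(-35\right) \frac{1}{31} + I \left(- \frac{1}{110}\right)\right) = 6 \left(- \frac{35}{31} - \frac{I}{110}\right) = - \frac{210}{31} - \frac{3 I}{55}$)
$\frac{1}{-51383 + J{\left(162,-149 \right)}} = \frac{1}{-51383 - \frac{26616}{1705}} = \frac{1}{- \frac{87634631}{1705}} = - \frac{1705}{87634631}$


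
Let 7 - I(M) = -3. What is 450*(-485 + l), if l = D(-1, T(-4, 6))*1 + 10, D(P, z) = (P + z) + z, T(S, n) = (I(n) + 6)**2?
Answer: 16200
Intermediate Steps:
I(M) = 10 (I(M) = 7 - 1*(-3) = 7 + 3 = 10)
T(S, n) = 256 (T(S, n) = (10 + 6)**2 = 16**2 = 256)
D(P, z) = P + 2*z
l = 521 (l = (-1 + 2*256)*1 + 10 = (-1 + 512)*1 + 10 = 511*1 + 10 = 511 + 10 = 521)
450*(-485 + l) = 450*(-485 + 521) = 450*36 = 16200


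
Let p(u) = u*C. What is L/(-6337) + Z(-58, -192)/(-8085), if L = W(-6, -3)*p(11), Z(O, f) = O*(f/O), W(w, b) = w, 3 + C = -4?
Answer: -839522/17078215 ≈ -0.049158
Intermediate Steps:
C = -7 (C = -3 - 4 = -7)
p(u) = -7*u (p(u) = u*(-7) = -7*u)
Z(O, f) = f
L = 462 (L = -(-42)*11 = -6*(-77) = 462)
L/(-6337) + Z(-58, -192)/(-8085) = 462/(-6337) - 192/(-8085) = 462*(-1/6337) - 192*(-1/8085) = -462/6337 + 64/2695 = -839522/17078215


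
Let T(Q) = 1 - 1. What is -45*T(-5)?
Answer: 0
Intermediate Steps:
T(Q) = 0
-45*T(-5) = -45*0 = 0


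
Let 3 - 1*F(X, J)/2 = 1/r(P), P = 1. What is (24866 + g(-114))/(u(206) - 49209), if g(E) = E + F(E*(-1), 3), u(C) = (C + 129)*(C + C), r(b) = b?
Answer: 24756/88811 ≈ 0.27875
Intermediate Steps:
F(X, J) = 4 (F(X, J) = 6 - 2/1 = 6 - 2*1 = 6 - 2 = 4)
u(C) = 2*C*(129 + C) (u(C) = (129 + C)*(2*C) = 2*C*(129 + C))
g(E) = 4 + E (g(E) = E + 4 = 4 + E)
(24866 + g(-114))/(u(206) - 49209) = (24866 + (4 - 114))/(2*206*(129 + 206) - 49209) = (24866 - 110)/(2*206*335 - 49209) = 24756/(138020 - 49209) = 24756/88811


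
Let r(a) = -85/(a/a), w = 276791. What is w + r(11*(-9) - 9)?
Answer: 276706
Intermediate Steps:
r(a) = -85 (r(a) = -85/1 = -85*1 = -85)
w + r(11*(-9) - 9) = 276791 - 85 = 276706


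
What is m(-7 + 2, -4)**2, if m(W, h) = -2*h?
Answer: 64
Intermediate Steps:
m(-7 + 2, -4)**2 = (-2*(-4))**2 = 8**2 = 64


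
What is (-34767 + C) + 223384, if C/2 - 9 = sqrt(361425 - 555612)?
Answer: 188635 + 14*I*sqrt(3963) ≈ 1.8864e+5 + 881.33*I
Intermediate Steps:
C = 18 + 14*I*sqrt(3963) (C = 18 + 2*sqrt(361425 - 555612) = 18 + 2*sqrt(-194187) = 18 + 2*(7*I*sqrt(3963)) = 18 + 14*I*sqrt(3963) ≈ 18.0 + 881.33*I)
(-34767 + C) + 223384 = (-34767 + (18 + 14*I*sqrt(3963))) + 223384 = (-34749 + 14*I*sqrt(3963)) + 223384 = 188635 + 14*I*sqrt(3963)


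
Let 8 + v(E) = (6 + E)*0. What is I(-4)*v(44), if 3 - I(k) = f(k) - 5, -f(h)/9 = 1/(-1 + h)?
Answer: -248/5 ≈ -49.600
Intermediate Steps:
f(h) = -9/(-1 + h)
I(k) = 8 + 9/(-1 + k) (I(k) = 3 - (-9/(-1 + k) - 5) = 3 - (-5 - 9/(-1 + k)) = 3 + (5 + 9/(-1 + k)) = 8 + 9/(-1 + k))
v(E) = -8 (v(E) = -8 + (6 + E)*0 = -8 + 0 = -8)
I(-4)*v(44) = ((1 + 8*(-4))/(-1 - 4))*(-8) = ((1 - 32)/(-5))*(-8) = -⅕*(-31)*(-8) = (31/5)*(-8) = -248/5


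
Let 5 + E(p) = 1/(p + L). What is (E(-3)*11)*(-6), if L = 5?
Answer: 297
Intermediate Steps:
E(p) = -5 + 1/(5 + p) (E(p) = -5 + 1/(p + 5) = -5 + 1/(5 + p))
(E(-3)*11)*(-6) = (((-24 - 5*(-3))/(5 - 3))*11)*(-6) = (((-24 + 15)/2)*11)*(-6) = (((½)*(-9))*11)*(-6) = -9/2*11*(-6) = -99/2*(-6) = 297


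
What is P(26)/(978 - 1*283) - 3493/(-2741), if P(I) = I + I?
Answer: 2570167/1904995 ≈ 1.3492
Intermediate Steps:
P(I) = 2*I
P(26)/(978 - 1*283) - 3493/(-2741) = (2*26)/(978 - 1*283) - 3493/(-2741) = 52/(978 - 283) - 3493*(-1/2741) = 52/695 + 3493/2741 = 2570167/1904995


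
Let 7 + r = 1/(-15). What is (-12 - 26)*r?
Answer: 4028/15 ≈ 268.53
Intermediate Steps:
r = -106/15 (r = -7 + 1/(-15) = -7 - 1/15 = -106/15 ≈ -7.0667)
(-12 - 26)*r = (-12 - 26)*(-106/15) = -38*(-106/15) = 4028/15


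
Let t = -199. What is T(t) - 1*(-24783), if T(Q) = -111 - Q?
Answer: 24871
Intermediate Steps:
T(t) - 1*(-24783) = (-111 - 1*(-199)) - 1*(-24783) = (-111 + 199) + 24783 = 88 + 24783 = 24871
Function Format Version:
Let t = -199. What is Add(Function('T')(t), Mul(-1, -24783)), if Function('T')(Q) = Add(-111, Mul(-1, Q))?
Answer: 24871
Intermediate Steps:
Add(Function('T')(t), Mul(-1, -24783)) = Add(Add(-111, Mul(-1, -199)), Mul(-1, -24783)) = Add(Add(-111, 199), 24783) = Add(88, 24783) = 24871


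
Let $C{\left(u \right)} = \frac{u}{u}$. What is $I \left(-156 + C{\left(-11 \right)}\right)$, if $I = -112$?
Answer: $17360$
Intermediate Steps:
$C{\left(u \right)} = 1$
$I \left(-156 + C{\left(-11 \right)}\right) = - 112 \left(-156 + 1\right) = \left(-112\right) \left(-155\right) = 17360$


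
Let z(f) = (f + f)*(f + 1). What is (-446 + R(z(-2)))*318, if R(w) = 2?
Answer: -141192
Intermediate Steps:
z(f) = 2*f*(1 + f) (z(f) = (2*f)*(1 + f) = 2*f*(1 + f))
(-446 + R(z(-2)))*318 = (-446 + 2)*318 = -444*318 = -141192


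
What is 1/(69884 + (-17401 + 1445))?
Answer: 1/53928 ≈ 1.8543e-5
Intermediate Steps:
1/(69884 + (-17401 + 1445)) = 1/(69884 - 15956) = 1/53928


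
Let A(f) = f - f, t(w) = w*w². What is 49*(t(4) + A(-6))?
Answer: 3136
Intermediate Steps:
t(w) = w³
A(f) = 0
49*(t(4) + A(-6)) = 49*(4³ + 0) = 49*(64 + 0) = 49*64 = 3136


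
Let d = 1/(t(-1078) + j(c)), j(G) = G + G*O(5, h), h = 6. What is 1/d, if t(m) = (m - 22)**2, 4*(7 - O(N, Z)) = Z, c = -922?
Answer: 1204007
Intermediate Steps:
O(N, Z) = 7 - Z/4
t(m) = (-22 + m)**2
j(G) = 13*G/2 (j(G) = G + G*(7 - 1/4*6) = G + G*(7 - 3/2) = G + G*(11/2) = G + 11*G/2 = 13*G/2)
d = 1/1204007 (d = 1/((-22 - 1078)**2 + (13/2)*(-922)) = 1/((-1100)**2 - 5993) = 1/(1210000 - 5993) = 1/1204007 ≈ 8.3056e-7)
1/d = 1/(1/1204007) = 1204007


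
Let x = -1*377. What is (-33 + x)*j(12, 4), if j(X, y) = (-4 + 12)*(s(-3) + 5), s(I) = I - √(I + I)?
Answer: -6560 + 3280*I*√6 ≈ -6560.0 + 8034.3*I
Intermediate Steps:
s(I) = I - √2*√I (s(I) = I - √(2*I) = I - √2*√I)
x = -377
j(X, y) = 16 - 8*I*√6 (j(X, y) = (-4 + 12)*((-3 - √2*√(-3)) + 5) = 8*((-3 - √2*I*√3) + 5) = 8*((-3 - I*√6) + 5) = 8*(2 - I*√6) = 16 - 8*I*√6)
(-33 + x)*j(12, 4) = (-33 - 377)*(16 - 8*I*√6) = -410*(16 - 8*I*√6) = -6560 + 3280*I*√6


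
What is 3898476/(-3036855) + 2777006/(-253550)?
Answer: -314060771531/25666486175 ≈ -12.236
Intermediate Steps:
3898476/(-3036855) + 2777006/(-253550) = 3898476*(-1/3036855) + 2777006*(-1/253550) = -1299492/1012285 - 1388503/126775 = -314060771531/25666486175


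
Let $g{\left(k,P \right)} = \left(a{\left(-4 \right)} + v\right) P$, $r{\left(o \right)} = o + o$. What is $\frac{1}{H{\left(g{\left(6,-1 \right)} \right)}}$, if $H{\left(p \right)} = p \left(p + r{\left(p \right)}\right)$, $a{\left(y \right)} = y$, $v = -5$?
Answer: $\frac{1}{243} \approx 0.0041152$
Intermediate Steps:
$r{\left(o \right)} = 2 o$
$g{\left(k,P \right)} = - 9 P$ ($g{\left(k,P \right)} = \left(-4 - 5\right) P = - 9 P$)
$H{\left(p \right)} = 3 p^{2}$ ($H{\left(p \right)} = p \left(p + 2 p\right) = p 3 p = 3 p^{2}$)
$\frac{1}{H{\left(g{\left(6,-1 \right)} \right)}} = \frac{1}{3 \left(\left(-9\right) \left(-1\right)\right)^{2}} = \frac{1}{3 \cdot 9^{2}} = \frac{1}{3 \cdot 81} = \frac{1}{243}$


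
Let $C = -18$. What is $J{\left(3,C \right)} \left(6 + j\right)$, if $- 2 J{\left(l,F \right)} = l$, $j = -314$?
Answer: $462$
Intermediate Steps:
$J{\left(l,F \right)} = - \frac{l}{2}$
$J{\left(3,C \right)} \left(6 + j\right) = \left(- \frac{1}{2}\right) 3 \left(6 - 314\right) = \left(- \frac{3}{2}\right) \left(-308\right) = 462$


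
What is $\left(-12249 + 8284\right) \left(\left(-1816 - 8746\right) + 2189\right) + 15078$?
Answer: $33214023$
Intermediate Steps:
$\left(-12249 + 8284\right) \left(\left(-1816 - 8746\right) + 2189\right) + 15078 = - 3965 \left(\left(-1816 - 8746\right) + 2189\right) + 15078 = - 3965 \left(-10562 + 2189\right) + 15078 = \left(-3965\right) \left(-8373\right) + 15078 = 33198945 + 15078 = 33214023$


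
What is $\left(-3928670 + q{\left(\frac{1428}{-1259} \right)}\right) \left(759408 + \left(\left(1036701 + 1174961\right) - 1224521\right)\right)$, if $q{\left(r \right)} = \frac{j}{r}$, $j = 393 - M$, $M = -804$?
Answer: $- \frac{466715134464327}{68} \approx -6.8635 \cdot 10^{12}$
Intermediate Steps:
$j = 1197$ ($j = 393 - -804 = 393 + 804 = 1197$)
$q{\left(r \right)} = \frac{1197}{r}$
$\left(-3928670 + q{\left(\frac{1428}{-1259} \right)}\right) \left(759408 + \left(\left(1036701 + 1174961\right) - 1224521\right)\right) = \left(-3928670 + \frac{1197}{1428 \frac{1}{-1259}}\right) \left(759408 + \left(\left(1036701 + 1174961\right) - 1224521\right)\right) = \left(-3928670 + \frac{1197}{1428 \left(- \frac{1}{1259}\right)}\right) \left(759408 + \left(2211662 - 1224521\right)\right) = \left(-3928670 + \frac{1197}{- \frac{1428}{1259}}\right) \left(759408 + 987141\right) = \left(-3928670 + 1197 \left(- \frac{1259}{1428}\right)\right) 1746549 = \left(-3928670 - \frac{71763}{68}\right) 1746549 = \left(- \frac{267221323}{68}\right) 1746549 = - \frac{466715134464327}{68}$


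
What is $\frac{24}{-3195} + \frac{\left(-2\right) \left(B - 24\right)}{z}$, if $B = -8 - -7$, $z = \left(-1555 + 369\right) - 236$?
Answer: $- \frac{10771}{252405} \approx -0.042673$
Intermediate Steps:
$z = -1422$ ($z = -1186 - 236 = -1422$)
$B = -1$ ($B = -8 + 7 = -1$)
$\frac{24}{-3195} + \frac{\left(-2\right) \left(B - 24\right)}{z} = \frac{24}{-3195} + \frac{\left(-2\right) \left(-1 - 24\right)}{-1422} = 24 \left(- \frac{1}{3195}\right) + \left(-2\right) \left(-25\right) \left(- \frac{1}{1422}\right) = - \frac{8}{1065} + 50 \left(- \frac{1}{1422}\right) = - \frac{8}{1065} - \frac{25}{711} = - \frac{10771}{252405}$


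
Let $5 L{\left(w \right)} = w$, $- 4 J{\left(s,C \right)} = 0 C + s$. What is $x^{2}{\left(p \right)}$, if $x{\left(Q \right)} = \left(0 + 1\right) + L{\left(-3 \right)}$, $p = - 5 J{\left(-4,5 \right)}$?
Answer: $\frac{4}{25} \approx 0.16$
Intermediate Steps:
$J{\left(s,C \right)} = - \frac{s}{4}$ ($J{\left(s,C \right)} = - \frac{0 C + s}{4} = - \frac{0 + s}{4} = - \frac{s}{4}$)
$L{\left(w \right)} = \frac{w}{5}$
$p = -5$ ($p = - 5 \left(\left(- \frac{1}{4}\right) \left(-4\right)\right) = \left(-5\right) 1 = -5$)
$x{\left(Q \right)} = \frac{2}{5}$ ($x{\left(Q \right)} = \left(0 + 1\right) + \frac{1}{5} \left(-3\right) = 1 - \frac{3}{5} = \frac{2}{5}$)
$x^{2}{\left(p \right)} = \left(\frac{2}{5}\right)^{2} = \frac{4}{25}$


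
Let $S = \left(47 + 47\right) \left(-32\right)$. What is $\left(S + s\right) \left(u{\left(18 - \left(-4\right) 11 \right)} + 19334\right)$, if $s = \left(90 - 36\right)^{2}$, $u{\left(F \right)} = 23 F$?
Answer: $-1909920$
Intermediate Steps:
$S = -3008$ ($S = 94 \left(-32\right) = -3008$)
$s = 2916$ ($s = 54^{2} = 2916$)
$\left(S + s\right) \left(u{\left(18 - \left(-4\right) 11 \right)} + 19334\right) = \left(-3008 + 2916\right) \left(23 \left(18 - \left(-4\right) 11\right) + 19334\right) = - 92 \left(23 \left(18 - -44\right) + 19334\right) = - 92 \left(23 \left(18 + 44\right) + 19334\right) = - 92 \left(23 \cdot 62 + 19334\right) = - 92 \left(1426 + 19334\right) = \left(-92\right) 20760 = -1909920$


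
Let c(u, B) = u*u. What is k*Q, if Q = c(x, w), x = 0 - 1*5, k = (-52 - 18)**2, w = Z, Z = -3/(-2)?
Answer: 122500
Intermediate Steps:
Z = 3/2 (Z = -3*(-1/2) = 3/2 ≈ 1.5000)
w = 3/2 ≈ 1.5000
k = 4900 (k = (-70)**2 = 4900)
x = -5 (x = 0 - 5 = -5)
c(u, B) = u**2
Q = 25 (Q = (-5)**2 = 25)
k*Q = 4900*25 = 122500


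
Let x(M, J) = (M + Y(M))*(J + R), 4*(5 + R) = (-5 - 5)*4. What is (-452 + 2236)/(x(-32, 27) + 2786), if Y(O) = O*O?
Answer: 892/7345 ≈ 0.12144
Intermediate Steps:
Y(O) = O²
R = -15 (R = -5 + ((-5 - 5)*4)/4 = -5 + (-10*4)/4 = -5 + (¼)*(-40) = -5 - 10 = -15)
x(M, J) = (-15 + J)*(M + M²) (x(M, J) = (M + M²)*(J - 15) = (M + M²)*(-15 + J) = (-15 + J)*(M + M²))
(-452 + 2236)/(x(-32, 27) + 2786) = (-452 + 2236)/(-32*(-15 + 27 - 15*(-32) + 27*(-32)) + 2786) = 1784/(-32*(-15 + 27 + 480 - 864) + 2786) = 1784/(-32*(-372) + 2786) = 1784/(11904 + 2786) = 1784/14690 = 1784*(1/14690) = 892/7345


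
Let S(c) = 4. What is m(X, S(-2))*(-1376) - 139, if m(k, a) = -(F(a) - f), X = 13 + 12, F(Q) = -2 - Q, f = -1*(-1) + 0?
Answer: -9771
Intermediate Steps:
f = 1 (f = 1 + 0 = 1)
X = 25
m(k, a) = 3 + a (m(k, a) = -((-2 - a) - 1*1) = -((-2 - a) - 1) = -(-3 - a) = 3 + a)
m(X, S(-2))*(-1376) - 139 = (3 + 4)*(-1376) - 139 = 7*(-1376) - 139 = -9632 - 139 = -9771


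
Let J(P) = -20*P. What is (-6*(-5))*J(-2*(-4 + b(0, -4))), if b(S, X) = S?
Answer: -4800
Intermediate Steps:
(-6*(-5))*J(-2*(-4 + b(0, -4))) = (-6*(-5))*(-(-40)*(-4 + 0)) = 30*(-(-40)*(-4)) = 30*(-20*8) = 30*(-160) = -4800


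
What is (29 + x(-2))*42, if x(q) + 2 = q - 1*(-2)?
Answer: 1134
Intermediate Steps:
x(q) = q (x(q) = -2 + (q - 1*(-2)) = -2 + (q + 2) = -2 + (2 + q) = q)
(29 + x(-2))*42 = (29 - 2)*42 = 27*42 = 1134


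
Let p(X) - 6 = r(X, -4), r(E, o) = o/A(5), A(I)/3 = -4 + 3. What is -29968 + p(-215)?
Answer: -89882/3 ≈ -29961.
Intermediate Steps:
A(I) = -3 (A(I) = 3*(-4 + 3) = 3*(-1) = -3)
r(E, o) = -o/3 (r(E, o) = o/(-3) = o*(-⅓) = -o/3)
p(X) = 22/3 (p(X) = 6 - ⅓*(-4) = 6 + 4/3 = 22/3)
-29968 + p(-215) = -29968 + 22/3 = -89882/3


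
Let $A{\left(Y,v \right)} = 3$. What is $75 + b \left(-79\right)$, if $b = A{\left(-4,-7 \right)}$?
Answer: $-162$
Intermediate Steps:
$b = 3$
$75 + b \left(-79\right) = 75 + 3 \left(-79\right) = 75 - 237 = -162$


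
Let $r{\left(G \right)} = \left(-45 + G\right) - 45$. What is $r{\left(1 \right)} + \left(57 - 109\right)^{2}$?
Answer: $2615$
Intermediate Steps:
$r{\left(G \right)} = -90 + G$
$r{\left(1 \right)} + \left(57 - 109\right)^{2} = \left(-90 + 1\right) + \left(57 - 109\right)^{2} = -89 + \left(-52\right)^{2} = -89 + 2704 = 2615$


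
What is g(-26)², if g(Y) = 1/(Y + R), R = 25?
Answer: 1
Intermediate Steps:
g(Y) = 1/(25 + Y) (g(Y) = 1/(Y + 25) = 1/(25 + Y))
g(-26)² = (1/(25 - 26))² = (1/(-1))² = (-1)² = 1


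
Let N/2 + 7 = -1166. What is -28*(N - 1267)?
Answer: 101164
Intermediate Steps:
N = -2346 (N = -14 + 2*(-1166) = -14 - 2332 = -2346)
-28*(N - 1267) = -28*(-2346 - 1267) = -28*(-3613) = 101164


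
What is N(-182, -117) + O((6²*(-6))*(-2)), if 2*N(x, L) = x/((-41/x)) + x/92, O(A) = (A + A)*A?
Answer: 1406364021/3772 ≈ 3.7284e+5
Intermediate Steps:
O(A) = 2*A² (O(A) = (2*A)*A = 2*A²)
N(x, L) = -x²/82 + x/184 (N(x, L) = (x/((-41/x)) + x/92)/2 = (x*(-x/41) + x*(1/92))/2 = (-x²/41 + x/92)/2 = -x²/82 + x/184)
N(-182, -117) + O((6²*(-6))*(-2)) = (1/7544)*(-182)*(41 - 92*(-182)) + 2*((6²*(-6))*(-2))² = (1/7544)*(-182)*(41 + 16744) + 2*((36*(-6))*(-2))² = (1/7544)*(-182)*16785 + 2*(-216*(-2))² = -1527435/3772 + 2*432² = -1527435/3772 + 2*186624 = -1527435/3772 + 373248 = 1406364021/3772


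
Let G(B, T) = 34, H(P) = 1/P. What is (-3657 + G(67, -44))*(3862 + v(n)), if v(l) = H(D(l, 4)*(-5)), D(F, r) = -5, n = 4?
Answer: -349804273/25 ≈ -1.3992e+7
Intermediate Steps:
v(l) = 1/25 (v(l) = 1/(-5*(-5)) = 1/25)
(-3657 + G(67, -44))*(3862 + v(n)) = (-3657 + 34)*(3862 + 1/25) = -3623*96551/25 = -349804273/25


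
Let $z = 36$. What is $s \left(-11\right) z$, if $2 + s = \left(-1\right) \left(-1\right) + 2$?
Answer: $-396$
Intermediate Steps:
$s = 1$ ($s = -2 + \left(\left(-1\right) \left(-1\right) + 2\right) = -2 + \left(1 + 2\right) = -2 + 3 = 1$)
$s \left(-11\right) z = 1 \left(-11\right) 36 = \left(-11\right) 36 = -396$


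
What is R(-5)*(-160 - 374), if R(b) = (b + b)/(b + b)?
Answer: -534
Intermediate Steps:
R(b) = 1 (R(b) = (2*b)/((2*b)) = (2*b)*(1/(2*b)) = 1)
R(-5)*(-160 - 374) = 1*(-160 - 374) = 1*(-534) = -534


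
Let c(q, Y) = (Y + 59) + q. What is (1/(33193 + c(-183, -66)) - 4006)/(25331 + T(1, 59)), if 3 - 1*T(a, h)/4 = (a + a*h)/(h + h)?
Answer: -7800391003/49343346351 ≈ -0.15808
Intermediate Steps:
c(q, Y) = 59 + Y + q (c(q, Y) = (59 + Y) + q = 59 + Y + q)
T(a, h) = 12 - 2*(a + a*h)/h (T(a, h) = 12 - 4*(a + a*h)/(h + h) = 12 - 4*(a + a*h)/(2*h) = 12 - 4*(a + a*h)*1/(2*h) = 12 - 2*(a + a*h)/h)
(1/(33193 + c(-183, -66)) - 4006)/(25331 + T(1, 59)) = (1/(33193 + (59 - 66 - 183)) - 4006)/(25331 + (12 - 2*1 - 2*1/59)) = (1/(33193 - 190) - 4006)/(25331 + (12 - 2 - 2*1*1/59)) = (1/33003 - 4006)/(25331 + (12 - 2 - 2/59)) = (1/33003 - 4006)/(25331 + 588/59) = -132210017/(33003*1495117/59) = -132210017/33003*59/1495117 = -7800391003/49343346351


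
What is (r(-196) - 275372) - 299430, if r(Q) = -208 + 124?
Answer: -574886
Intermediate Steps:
r(Q) = -84
(r(-196) - 275372) - 299430 = (-84 - 275372) - 299430 = -275456 - 299430 = -574886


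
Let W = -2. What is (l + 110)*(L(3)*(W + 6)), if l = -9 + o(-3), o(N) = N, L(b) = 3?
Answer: 1176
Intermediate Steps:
l = -12 (l = -9 - 3 = -12)
(l + 110)*(L(3)*(W + 6)) = (-12 + 110)*(3*(-2 + 6)) = 98*(3*4) = 98*12 = 1176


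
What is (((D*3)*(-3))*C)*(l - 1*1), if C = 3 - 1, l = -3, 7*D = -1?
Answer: -72/7 ≈ -10.286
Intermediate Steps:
D = -⅐ (D = (⅐)*(-1) = -⅐ ≈ -0.14286)
C = 2
(((D*3)*(-3))*C)*(l - 1*1) = ((-⅐*3*(-3))*2)*(-3 - 1*1) = (-3/7*(-3)*2)*(-3 - 1) = ((9/7)*2)*(-4) = (18/7)*(-4) = -72/7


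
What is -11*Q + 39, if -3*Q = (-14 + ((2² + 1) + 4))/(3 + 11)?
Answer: 1583/42 ≈ 37.690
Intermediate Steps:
Q = 5/42 (Q = -(-14 + ((2² + 1) + 4))/(3*(3 + 11)) = -(-14 + ((4 + 1) + 4))/(3*14) = -(-14 + (5 + 4))/(3*14) = -(-14 + 9)/(3*14) = -(-5)/(3*14) = -⅓*(-5/14) = 5/42 ≈ 0.11905)
-11*Q + 39 = -11*5/42 + 39 = -55/42 + 39 = 1583/42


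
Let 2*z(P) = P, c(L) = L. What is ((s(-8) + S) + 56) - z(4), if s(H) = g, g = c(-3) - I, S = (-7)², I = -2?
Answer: 102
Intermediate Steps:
S = 49
z(P) = P/2
g = -1 (g = -3 - 1*(-2) = -3 + 2 = -1)
s(H) = -1
((s(-8) + S) + 56) - z(4) = ((-1 + 49) + 56) - 4/2 = (48 + 56) - 1*2 = 104 - 2 = 102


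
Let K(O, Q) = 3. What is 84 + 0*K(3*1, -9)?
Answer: 84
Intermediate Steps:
84 + 0*K(3*1, -9) = 84 + 0*3 = 84 + 0 = 84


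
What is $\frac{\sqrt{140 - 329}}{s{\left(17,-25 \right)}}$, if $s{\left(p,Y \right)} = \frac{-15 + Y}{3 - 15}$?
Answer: $\frac{9 i \sqrt{21}}{10} \approx 4.1243 i$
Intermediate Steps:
$s{\left(p,Y \right)} = \frac{5}{4} - \frac{Y}{12}$ ($s{\left(p,Y \right)} = \frac{-15 + Y}{-12} = \left(-15 + Y\right) \left(- \frac{1}{12}\right) = \frac{5}{4} - \frac{Y}{12}$)
$\frac{\sqrt{140 - 329}}{s{\left(17,-25 \right)}} = \frac{\sqrt{140 - 329}}{\frac{5}{4} - - \frac{25}{12}} = \frac{\sqrt{-189}}{\frac{5}{4} + \frac{25}{12}} = \frac{3 i \sqrt{21}}{\frac{10}{3}} = 3 i \sqrt{21} \cdot \frac{3}{10} = \frac{9 i \sqrt{21}}{10}$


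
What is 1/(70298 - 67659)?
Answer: 1/2639 ≈ 0.00037893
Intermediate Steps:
1/(70298 - 67659) = 1/2639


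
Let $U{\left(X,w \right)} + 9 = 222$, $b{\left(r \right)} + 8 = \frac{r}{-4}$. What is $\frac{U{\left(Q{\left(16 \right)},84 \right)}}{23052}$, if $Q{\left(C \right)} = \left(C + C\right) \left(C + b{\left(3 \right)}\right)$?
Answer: $\frac{71}{7684} \approx 0.00924$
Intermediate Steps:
$b{\left(r \right)} = -8 - \frac{r}{4}$ ($b{\left(r \right)} = -8 + \frac{r}{-4} = -8 + r \left(- \frac{1}{4}\right) = -8 - \frac{r}{4}$)
$Q{\left(C \right)} = 2 C \left(- \frac{35}{4} + C\right)$ ($Q{\left(C \right)} = \left(C + C\right) \left(C - \frac{35}{4}\right) = 2 C \left(C - \frac{35}{4}\right) = 2 C \left(- \frac{35}{4} + C\right)$)
$U{\left(X,w \right)} = 213$ ($U{\left(X,w \right)} = -9 + 222 = 213$)
$\frac{U{\left(Q{\left(16 \right)},84 \right)}}{23052} = \frac{213}{23052} = 213 \cdot \frac{1}{23052} = \frac{71}{7684}$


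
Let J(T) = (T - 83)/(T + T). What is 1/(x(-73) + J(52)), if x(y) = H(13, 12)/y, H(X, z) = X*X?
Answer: -7592/19839 ≈ -0.38268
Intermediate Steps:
H(X, z) = X²
x(y) = 169/y (x(y) = 13²/y = 169/y)
J(T) = (-83 + T)/(2*T) (J(T) = (-83 + T)/((2*T)) = (-83 + T)*(1/(2*T)) = (-83 + T)/(2*T))
1/(x(-73) + J(52)) = 1/(169/(-73) + (½)*(-83 + 52)/52) = 1/(169*(-1/73) + (½)*(1/52)*(-31)) = 1/(-169/73 - 31/104) = 1/(-19839/7592) = -7592/19839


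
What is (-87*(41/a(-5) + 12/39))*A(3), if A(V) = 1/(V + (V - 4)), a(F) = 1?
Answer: -46719/26 ≈ -1796.9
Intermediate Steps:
A(V) = 1/(-4 + 2*V) (A(V) = 1/(V + (-4 + V)) = 1/(-4 + 2*V))
(-87*(41/a(-5) + 12/39))*A(3) = (-87*(41/1 + 12/39))*(1/(2*(-2 + 3))) = (-87*(41*1 + 12*(1/39)))*((½)/1) = (-87*(41 + 4/13))*((½)*1) = -87*537/13*(½) = -46719/13*½ = -46719/26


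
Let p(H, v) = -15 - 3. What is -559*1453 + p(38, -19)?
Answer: -812245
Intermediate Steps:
p(H, v) = -18
-559*1453 + p(38, -19) = -559*1453 - 18 = -812227 - 18 = -812245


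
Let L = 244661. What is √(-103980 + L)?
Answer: √140681 ≈ 375.07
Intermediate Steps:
√(-103980 + L) = √(-103980 + 244661) = √140681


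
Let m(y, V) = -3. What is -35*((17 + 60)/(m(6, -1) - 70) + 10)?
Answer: -22855/73 ≈ -313.08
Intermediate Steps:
-35*((17 + 60)/(m(6, -1) - 70) + 10) = -35*((17 + 60)/(-3 - 70) + 10) = -35*(77/(-73) + 10) = -35*(77*(-1/73) + 10) = -35*(-77/73 + 10) = -35*653/73 = -22855/73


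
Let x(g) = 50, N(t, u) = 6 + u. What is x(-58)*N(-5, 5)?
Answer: 550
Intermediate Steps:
x(-58)*N(-5, 5) = 50*(6 + 5) = 50*11 = 550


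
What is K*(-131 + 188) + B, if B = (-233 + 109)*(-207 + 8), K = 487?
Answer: 52435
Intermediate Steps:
B = 24676 (B = -124*(-199) = 24676)
K*(-131 + 188) + B = 487*(-131 + 188) + 24676 = 487*57 + 24676 = 27759 + 24676 = 52435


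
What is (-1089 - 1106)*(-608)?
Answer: 1334560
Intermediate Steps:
(-1089 - 1106)*(-608) = -2195*(-608) = 1334560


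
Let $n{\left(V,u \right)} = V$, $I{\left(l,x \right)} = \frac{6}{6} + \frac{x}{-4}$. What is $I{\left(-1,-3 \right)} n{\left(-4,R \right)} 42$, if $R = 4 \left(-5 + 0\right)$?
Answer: $-294$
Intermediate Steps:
$I{\left(l,x \right)} = 1 - \frac{x}{4}$ ($I{\left(l,x \right)} = 6 \cdot \frac{1}{6} + x \left(- \frac{1}{4}\right) = 1 - \frac{x}{4}$)
$R = -20$ ($R = 4 \left(-5\right) = -20$)
$I{\left(-1,-3 \right)} n{\left(-4,R \right)} 42 = \left(1 - - \frac{3}{4}\right) \left(-4\right) 42 = \left(1 + \frac{3}{4}\right) \left(-4\right) 42 = \frac{7}{4} \left(-4\right) 42 = \left(-7\right) 42 = -294$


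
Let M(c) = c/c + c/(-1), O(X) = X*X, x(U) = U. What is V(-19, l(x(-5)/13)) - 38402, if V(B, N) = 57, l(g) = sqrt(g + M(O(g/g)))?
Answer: -38345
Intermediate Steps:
O(X) = X**2
M(c) = 1 - c (M(c) = 1 + c*(-1) = 1 - c)
l(g) = sqrt(g) (l(g) = sqrt(g + (1 - (g/g)**2)) = sqrt(g + (1 - 1*1**2)) = sqrt(g + (1 - 1*1)) = sqrt(g + (1 - 1)) = sqrt(g + 0) = sqrt(g))
V(-19, l(x(-5)/13)) - 38402 = 57 - 38402 = -38345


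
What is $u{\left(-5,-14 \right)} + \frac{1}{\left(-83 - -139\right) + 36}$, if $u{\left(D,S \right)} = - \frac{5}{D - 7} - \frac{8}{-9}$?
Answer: $\frac{545}{414} \approx 1.3164$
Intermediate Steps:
$u{\left(D,S \right)} = \frac{8}{9} - \frac{5}{-7 + D}$ ($u{\left(D,S \right)} = - \frac{5}{-7 + D} - - \frac{8}{9} = - \frac{5}{-7 + D} + \frac{8}{9} = \frac{8}{9} - \frac{5}{-7 + D}$)
$u{\left(-5,-14 \right)} + \frac{1}{\left(-83 - -139\right) + 36} = \frac{-101 + 8 \left(-5\right)}{9 \left(-7 - 5\right)} + \frac{1}{\left(-83 - -139\right) + 36} = \frac{-101 - 40}{9 \left(-12\right)} + \frac{1}{\left(-83 + 139\right) + 36} = \frac{1}{9} \left(- \frac{1}{12}\right) \left(-141\right) + \frac{1}{56 + 36} = \frac{47}{36} + \frac{1}{92} = \frac{545}{414}$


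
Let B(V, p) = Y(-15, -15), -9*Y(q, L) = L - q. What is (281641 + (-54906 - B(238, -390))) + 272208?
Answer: 498943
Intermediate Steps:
Y(q, L) = -L/9 + q/9 (Y(q, L) = -(L - q)/9 = -L/9 + q/9)
B(V, p) = 0 (B(V, p) = -1/9*(-15) + (1/9)*(-15) = 5/3 - 5/3 = 0)
(281641 + (-54906 - B(238, -390))) + 272208 = (281641 + (-54906 - 1*0)) + 272208 = (281641 + (-54906 + 0)) + 272208 = (281641 - 54906) + 272208 = 226735 + 272208 = 498943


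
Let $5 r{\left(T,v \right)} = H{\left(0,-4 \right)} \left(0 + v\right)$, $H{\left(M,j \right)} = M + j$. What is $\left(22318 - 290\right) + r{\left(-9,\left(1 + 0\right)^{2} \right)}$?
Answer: $\frac{110136}{5} \approx 22027.0$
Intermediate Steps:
$r{\left(T,v \right)} = - \frac{4 v}{5}$ ($r{\left(T,v \right)} = \frac{\left(0 - 4\right) \left(0 + v\right)}{5} = \frac{\left(-4\right) v}{5} = - \frac{4 v}{5}$)
$\left(22318 - 290\right) + r{\left(-9,\left(1 + 0\right)^{2} \right)} = \left(22318 - 290\right) - \frac{4 \left(1 + 0\right)^{2}}{5} = 22028 - \frac{4 \cdot 1^{2}}{5} = 22028 - \frac{4}{5} = \frac{110136}{5}$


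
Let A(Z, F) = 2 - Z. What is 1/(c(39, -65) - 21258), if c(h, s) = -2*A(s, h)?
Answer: -1/21392 ≈ -4.6746e-5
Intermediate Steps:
c(h, s) = -4 + 2*s (c(h, s) = -2*(2 - s) = -4 + 2*s)
1/(c(39, -65) - 21258) = 1/((-4 + 2*(-65)) - 21258) = 1/((-4 - 130) - 21258) = 1/(-134 - 21258) = 1/(-21392) = -1/21392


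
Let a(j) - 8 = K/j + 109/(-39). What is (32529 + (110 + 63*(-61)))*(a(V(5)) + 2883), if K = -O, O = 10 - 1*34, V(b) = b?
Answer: 16244860256/195 ≈ 8.3307e+7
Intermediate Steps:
O = -24 (O = 10 - 34 = -24)
K = 24 (K = -1*(-24) = 24)
a(j) = 203/39 + 24/j (a(j) = 8 + (24/j + 109/(-39)) = 8 + (24/j + 109*(-1/39)) = 8 + (24/j - 109/39) = 8 + (-109/39 + 24/j) = 203/39 + 24/j)
(32529 + (110 + 63*(-61)))*(a(V(5)) + 2883) = (32529 + (110 + 63*(-61)))*((203/39 + 24/5) + 2883) = (32529 + (110 - 3843))*((203/39 + 24*(⅕)) + 2883) = (32529 - 3733)*((203/39 + 24/5) + 2883) = 28796*(1951/195 + 2883) = 28796*(564136/195) = 16244860256/195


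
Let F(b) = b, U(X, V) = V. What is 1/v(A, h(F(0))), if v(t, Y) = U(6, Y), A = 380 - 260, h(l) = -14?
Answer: -1/14 ≈ -0.071429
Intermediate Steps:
A = 120
v(t, Y) = Y
1/v(A, h(F(0))) = 1/(-14) = -1/14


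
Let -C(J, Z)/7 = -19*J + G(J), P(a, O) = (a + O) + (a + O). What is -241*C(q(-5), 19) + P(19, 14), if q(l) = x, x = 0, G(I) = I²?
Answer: 66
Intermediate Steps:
P(a, O) = 2*O + 2*a (P(a, O) = (O + a) + (O + a) = 2*O + 2*a)
q(l) = 0
C(J, Z) = -7*J² + 133*J (C(J, Z) = -7*(-19*J + J²) = -7*(J² - 19*J) = -7*J² + 133*J)
-241*C(q(-5), 19) + P(19, 14) = -1687*0*(19 - 1*0) + (2*14 + 2*19) = -1687*0*(19 + 0) + (28 + 38) = -1687*0*19 + 66 = -241*0 + 66 = 0 + 66 = 66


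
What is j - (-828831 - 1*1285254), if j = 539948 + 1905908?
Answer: 4559941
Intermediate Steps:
j = 2445856
j - (-828831 - 1*1285254) = 2445856 - (-828831 - 1*1285254) = 2445856 - (-828831 - 1285254) = 2445856 - 1*(-2114085) = 2445856 + 2114085 = 4559941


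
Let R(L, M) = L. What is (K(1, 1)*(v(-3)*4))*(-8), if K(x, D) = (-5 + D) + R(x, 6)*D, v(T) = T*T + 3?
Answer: 1152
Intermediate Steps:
v(T) = 3 + T² (v(T) = T² + 3 = 3 + T²)
K(x, D) = -5 + D + D*x (K(x, D) = (-5 + D) + x*D = (-5 + D) + D*x = -5 + D + D*x)
(K(1, 1)*(v(-3)*4))*(-8) = ((-5 + 1 + 1*1)*((3 + (-3)²)*4))*(-8) = ((-5 + 1 + 1)*((3 + 9)*4))*(-8) = -36*4*(-8) = -3*48*(-8) = -144*(-8) = 1152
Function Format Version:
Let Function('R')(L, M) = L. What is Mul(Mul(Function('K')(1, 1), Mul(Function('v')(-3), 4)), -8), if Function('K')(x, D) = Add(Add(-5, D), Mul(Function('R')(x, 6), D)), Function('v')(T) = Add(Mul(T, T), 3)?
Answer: 1152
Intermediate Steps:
Function('v')(T) = Add(3, Pow(T, 2)) (Function('v')(T) = Add(Pow(T, 2), 3) = Add(3, Pow(T, 2)))
Function('K')(x, D) = Add(-5, D, Mul(D, x)) (Function('K')(x, D) = Add(Add(-5, D), Mul(x, D)) = Add(Add(-5, D), Mul(D, x)) = Add(-5, D, Mul(D, x)))
Mul(Mul(Function('K')(1, 1), Mul(Function('v')(-3), 4)), -8) = Mul(Mul(Add(-5, 1, Mul(1, 1)), Mul(Add(3, Pow(-3, 2)), 4)), -8) = Mul(Mul(Add(-5, 1, 1), Mul(Add(3, 9), 4)), -8) = Mul(Mul(-3, Mul(12, 4)), -8) = Mul(Mul(-3, 48), -8) = Mul(-144, -8) = 1152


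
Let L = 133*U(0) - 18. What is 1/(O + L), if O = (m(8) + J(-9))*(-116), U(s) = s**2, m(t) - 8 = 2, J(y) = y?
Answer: -1/134 ≈ -0.0074627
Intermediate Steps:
m(t) = 10 (m(t) = 8 + 2 = 10)
L = -18 (L = 133*0**2 - 18 = 133*0 - 18 = 0 - 18 = -18)
O = -116 (O = (10 - 9)*(-116) = 1*(-116) = -116)
1/(O + L) = 1/(-116 - 18) = 1/(-134) = -1/134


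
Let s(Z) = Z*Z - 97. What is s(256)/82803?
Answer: 21813/27601 ≈ 0.79030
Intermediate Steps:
s(Z) = -97 + Z² (s(Z) = Z² - 97 = -97 + Z²)
s(256)/82803 = (-97 + 256²)/82803 = (-97 + 65536)*(1/82803) = 65439*(1/82803) = 21813/27601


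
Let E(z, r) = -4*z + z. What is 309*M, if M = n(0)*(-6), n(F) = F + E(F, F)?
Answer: 0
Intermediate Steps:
E(z, r) = -3*z
n(F) = -2*F (n(F) = F - 3*F = -2*F)
M = 0 (M = -2*0*(-6) = 0*(-6) = 0)
309*M = 309*0 = 0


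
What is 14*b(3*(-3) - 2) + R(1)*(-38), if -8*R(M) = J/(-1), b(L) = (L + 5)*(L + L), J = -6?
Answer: 3753/2 ≈ 1876.5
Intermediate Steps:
b(L) = 2*L*(5 + L) (b(L) = (5 + L)*(2*L) = 2*L*(5 + L))
R(M) = -3/4 (R(M) = -(-3)/(4*(-1)) = -(-3)*(-1)/4 = -1/8*6 = -3/4)
14*b(3*(-3) - 2) + R(1)*(-38) = 14*(2*(3*(-3) - 2)*(5 + (3*(-3) - 2))) - 3/4*(-38) = 14*(2*(-9 - 2)*(5 + (-9 - 2))) + 57/2 = 14*(2*(-11)*(5 - 11)) + 57/2 = 14*(2*(-11)*(-6)) + 57/2 = 14*132 + 57/2 = 1848 + 57/2 = 3753/2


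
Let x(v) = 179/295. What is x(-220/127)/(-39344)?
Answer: -179/11606480 ≈ -1.5422e-5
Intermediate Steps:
x(v) = 179/295 (x(v) = 179*(1/295) = 179/295)
x(-220/127)/(-39344) = (179/295)/(-39344) = (179/295)*(-1/39344) = -179/11606480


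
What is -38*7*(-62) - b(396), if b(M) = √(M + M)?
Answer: 16492 - 6*√22 ≈ 16464.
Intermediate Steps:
b(M) = √2*√M (b(M) = √(2*M) = √2*√M)
-38*7*(-62) - b(396) = -38*7*(-62) - √2*√396 = -266*(-62) - √2*6*√11 = 16492 - 6*√22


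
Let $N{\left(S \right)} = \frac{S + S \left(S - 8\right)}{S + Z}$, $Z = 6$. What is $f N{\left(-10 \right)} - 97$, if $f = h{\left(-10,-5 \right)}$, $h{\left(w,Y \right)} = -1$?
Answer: $- \frac{109}{2} \approx -54.5$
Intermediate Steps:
$f = -1$
$N{\left(S \right)} = \frac{S + S \left(-8 + S\right)}{6 + S}$ ($N{\left(S \right)} = \frac{S + S \left(S - 8\right)}{S + 6} = \frac{S + S \left(-8 + S\right)}{6 + S}$)
$f N{\left(-10 \right)} - 97 = - \frac{\left(-10\right) \left(-7 - 10\right)}{6 - 10} - 97 = - \frac{\left(-10\right) \left(-17\right)}{-4} - 97 = - \frac{\left(-10\right) \left(-1\right) \left(-17\right)}{4} - 97 = \left(-1\right) \left(- \frac{85}{2}\right) - 97 = \frac{85}{2} - 97 = - \frac{109}{2}$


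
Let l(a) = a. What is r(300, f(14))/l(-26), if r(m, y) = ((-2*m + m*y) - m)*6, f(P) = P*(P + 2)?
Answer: -15300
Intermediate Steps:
f(P) = P*(2 + P)
r(m, y) = -18*m + 6*m*y (r(m, y) = (-3*m + m*y)*6 = -18*m + 6*m*y)
r(300, f(14))/l(-26) = (6*300*(-3 + 14*(2 + 14)))/(-26) = (6*300*(-3 + 14*16))*(-1/26) = (6*300*(-3 + 224))*(-1/26) = (6*300*221)*(-1/26) = 397800*(-1/26) = -15300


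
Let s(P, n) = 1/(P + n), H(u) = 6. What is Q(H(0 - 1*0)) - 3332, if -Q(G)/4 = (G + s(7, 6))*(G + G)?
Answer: -47108/13 ≈ -3623.7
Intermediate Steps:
Q(G) = -8*G*(1/13 + G) (Q(G) = -4*(G + 1/(7 + 6))*(G + G) = -4*(G + 1/13)*2*G = -4*(1/13 + G)*2*G = -8*G*(1/13 + G))
Q(H(0 - 1*0)) - 3332 = -8/13*6*(1 + 13*6) - 3332 = -8/13*6*(1 + 78) - 3332 = -8/13*6*79 - 3332 = -3792/13 - 3332 = -47108/13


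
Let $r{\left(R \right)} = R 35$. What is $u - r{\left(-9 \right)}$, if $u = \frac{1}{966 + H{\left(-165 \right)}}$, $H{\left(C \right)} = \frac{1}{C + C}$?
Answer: $\frac{100415715}{318779} \approx 315.0$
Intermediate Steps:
$r{\left(R \right)} = 35 R$
$H{\left(C \right)} = \frac{1}{2 C}$
$u = \frac{330}{318779}$ ($u = \frac{1}{966 + \frac{1}{2 \left(-165\right)}} = \frac{1}{966 + \frac{1}{2} \left(- \frac{1}{165}\right)} = \frac{1}{966 - \frac{1}{330}} = \frac{1}{\frac{318779}{330}} = \frac{330}{318779} \approx 0.0010352$)
$u - r{\left(-9 \right)} = \frac{330}{318779} - 35 \left(-9\right) = \frac{330}{318779} - -315 = \frac{330}{318779} + 315 = \frac{100415715}{318779}$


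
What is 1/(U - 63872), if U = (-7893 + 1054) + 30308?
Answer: -1/40403 ≈ -2.4751e-5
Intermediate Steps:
U = 23469 (U = -6839 + 30308 = 23469)
1/(U - 63872) = 1/(23469 - 63872) = 1/(-40403) = -1/40403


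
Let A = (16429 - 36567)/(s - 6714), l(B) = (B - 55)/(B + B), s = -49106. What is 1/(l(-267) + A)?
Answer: 7451970/7181933 ≈ 1.0376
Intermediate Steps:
l(B) = (-55 + B)/(2*B) (l(B) = (-55 + B)/((2*B)) = (-55 + B)*(1/(2*B)) = (-55 + B)/(2*B))
A = 10069/27910 (A = (16429 - 36567)/(-49106 - 6714) = -20138/(-55820) = -20138*(-1/55820) = 10069/27910 ≈ 0.36077)
1/(l(-267) + A) = 1/((½)*(-55 - 267)/(-267) + 10069/27910) = 1/((½)*(-1/267)*(-322) + 10069/27910) = 1/(161/267 + 10069/27910) = 1/(7181933/7451970) = 7451970/7181933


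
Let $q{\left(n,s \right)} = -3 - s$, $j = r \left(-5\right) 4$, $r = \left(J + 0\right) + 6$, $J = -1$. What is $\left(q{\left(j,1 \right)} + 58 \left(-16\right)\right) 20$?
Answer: $-18640$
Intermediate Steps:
$r = 5$ ($r = \left(-1 + 0\right) + 6 = -1 + 6 = 5$)
$j = -100$ ($j = 5 \left(-5\right) 4 = \left(-25\right) 4 = -100$)
$\left(q{\left(j,1 \right)} + 58 \left(-16\right)\right) 20 = \left(\left(-3 - 1\right) + 58 \left(-16\right)\right) 20 = \left(\left(-3 - 1\right) - 928\right) 20 = \left(-4 - 928\right) 20 = \left(-932\right) 20 = -18640$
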